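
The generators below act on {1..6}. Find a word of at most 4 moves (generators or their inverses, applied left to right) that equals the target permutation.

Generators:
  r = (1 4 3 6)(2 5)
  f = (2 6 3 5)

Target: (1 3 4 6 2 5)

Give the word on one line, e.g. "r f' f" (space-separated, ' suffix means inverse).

  after f': (2 5 3 6)
  after r': (1 6 5 4)
  after r': (1 3 4 6 2 5)

f' r' r'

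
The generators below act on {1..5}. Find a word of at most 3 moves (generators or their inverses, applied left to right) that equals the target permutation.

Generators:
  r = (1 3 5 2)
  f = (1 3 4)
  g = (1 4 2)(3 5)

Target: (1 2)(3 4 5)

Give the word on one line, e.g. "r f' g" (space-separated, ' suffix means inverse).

  after f': (1 4 3)
  after g: (1 2)(3 4 5)

f' g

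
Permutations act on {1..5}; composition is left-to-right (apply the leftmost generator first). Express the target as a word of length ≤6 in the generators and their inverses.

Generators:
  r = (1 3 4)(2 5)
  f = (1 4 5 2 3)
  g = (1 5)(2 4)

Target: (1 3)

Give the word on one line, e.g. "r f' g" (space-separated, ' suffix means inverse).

f' f' r' g f'

  after f': (1 3 2 5 4)
  after f': (1 2 4 3 5)
  after r': (1 5 4)(2 3)
  after g: (2 3 4 5)
  after f': (1 3)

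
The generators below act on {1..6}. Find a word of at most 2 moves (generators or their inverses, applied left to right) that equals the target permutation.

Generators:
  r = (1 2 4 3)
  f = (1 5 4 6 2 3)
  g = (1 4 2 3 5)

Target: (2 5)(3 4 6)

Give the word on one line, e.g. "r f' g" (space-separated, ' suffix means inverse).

f g

  after f: (1 5 4 6 2 3)
  after g: (2 5)(3 4 6)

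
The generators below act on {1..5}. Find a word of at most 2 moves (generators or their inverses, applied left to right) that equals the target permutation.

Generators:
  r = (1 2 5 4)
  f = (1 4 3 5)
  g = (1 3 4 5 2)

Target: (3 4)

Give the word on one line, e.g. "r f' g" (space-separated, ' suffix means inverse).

  after r: (1 2 5 4)
  after g: (3 4)

r g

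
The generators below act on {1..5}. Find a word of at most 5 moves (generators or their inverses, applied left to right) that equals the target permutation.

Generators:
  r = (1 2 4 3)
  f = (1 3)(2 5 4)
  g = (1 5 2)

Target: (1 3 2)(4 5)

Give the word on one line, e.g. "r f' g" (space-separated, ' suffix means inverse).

f' g' f' f' g

  after f': (1 3)(2 4 5)
  after g': (1 3 2 4)
  after f': (2 5)(3 4)
  after f': (1 3 5 4)
  after g: (1 3 2)(4 5)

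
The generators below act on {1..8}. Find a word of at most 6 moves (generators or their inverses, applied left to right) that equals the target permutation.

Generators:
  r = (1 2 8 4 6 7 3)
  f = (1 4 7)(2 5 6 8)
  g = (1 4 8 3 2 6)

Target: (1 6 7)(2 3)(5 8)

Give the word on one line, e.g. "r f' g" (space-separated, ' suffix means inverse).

g' r f' r

  after g': (1 6 2 3 8 4)
  after r: (1 7 3 4 2)(6 8)
  after f': (1 4 8 5 2 7 3)
  after r: (1 6 7)(2 3)(5 8)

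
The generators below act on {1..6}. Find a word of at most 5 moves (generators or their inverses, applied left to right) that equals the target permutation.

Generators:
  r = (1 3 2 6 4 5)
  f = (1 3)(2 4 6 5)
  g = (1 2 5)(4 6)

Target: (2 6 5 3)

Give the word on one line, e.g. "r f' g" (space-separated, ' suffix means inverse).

  after r': (1 5 4 6 2 3)
  after f: (1 2)(4 5 6)
  after f: (1 4 2 3)
  after r: (1 5)(4 6)
  after r: (2 6 5 3)

r' f f r r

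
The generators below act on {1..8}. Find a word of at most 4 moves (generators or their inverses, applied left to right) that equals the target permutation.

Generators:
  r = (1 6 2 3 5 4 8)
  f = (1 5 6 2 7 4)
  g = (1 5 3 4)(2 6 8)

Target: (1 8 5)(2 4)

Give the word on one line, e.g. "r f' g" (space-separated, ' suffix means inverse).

r g

  after r: (1 6 2 3 5 4 8)
  after g: (1 8 5)(2 4)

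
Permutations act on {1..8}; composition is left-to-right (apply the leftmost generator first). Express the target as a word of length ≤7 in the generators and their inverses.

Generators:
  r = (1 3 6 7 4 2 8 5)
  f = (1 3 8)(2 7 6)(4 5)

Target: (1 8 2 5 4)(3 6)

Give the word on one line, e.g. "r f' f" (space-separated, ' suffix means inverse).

  after f': (1 8 3)(2 6 7)(4 5)
  after r: (1 5 2 7 8 6 4)
  after f': (1 4 8 7 3)(5 6)
  after r: (1 2 8 4 5 7 6)
  after r: (1 8 2 5 4)(3 6)

f' r f' r r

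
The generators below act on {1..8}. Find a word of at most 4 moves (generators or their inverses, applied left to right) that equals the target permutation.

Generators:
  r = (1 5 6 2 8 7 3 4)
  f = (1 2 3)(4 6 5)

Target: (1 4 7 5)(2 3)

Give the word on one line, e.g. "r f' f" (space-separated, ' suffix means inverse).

r f' r' f

  after r: (1 5 6 2 8 7 3 4)
  after f': (1 6)(2 8 7)(3 5 4)
  after r': (1 5 3)(4 7 6)
  after f: (1 4 7 5)(2 3)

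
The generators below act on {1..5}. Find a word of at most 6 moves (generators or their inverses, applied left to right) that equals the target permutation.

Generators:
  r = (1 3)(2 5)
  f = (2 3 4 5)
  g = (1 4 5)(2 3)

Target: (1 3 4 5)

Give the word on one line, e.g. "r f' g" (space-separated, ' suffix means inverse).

g r' g g r'

  after g: (1 4 5)(2 3)
  after r': (1 4 2)(3 5)
  after g: (1 5 2 4 3)
  after g: (2 5 3 4)
  after r': (1 3 4 5)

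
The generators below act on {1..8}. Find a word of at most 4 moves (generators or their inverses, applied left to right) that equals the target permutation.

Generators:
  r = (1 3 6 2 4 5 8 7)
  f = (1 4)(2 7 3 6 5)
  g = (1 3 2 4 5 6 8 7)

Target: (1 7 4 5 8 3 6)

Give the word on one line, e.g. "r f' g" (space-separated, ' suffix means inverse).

  after r': (1 7 8 5 4 2 6 3)
  after f: (1 3 4 7 8 2 5)
  after r': (2 4 8 6 3)(5 7)
  after r': (1 7 4 5 8 3 6)

r' f r' r'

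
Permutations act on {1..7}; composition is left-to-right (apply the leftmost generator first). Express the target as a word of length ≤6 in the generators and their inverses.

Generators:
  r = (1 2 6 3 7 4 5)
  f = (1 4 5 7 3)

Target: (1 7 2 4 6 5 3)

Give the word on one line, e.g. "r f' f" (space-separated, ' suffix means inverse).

  after r: (1 2 6 3 7 4 5)
  after r: (1 6 7 5 2 3 4)
  after r: (1 3 5 6 4 2 7)
  after r: (1 7 2 4 6 5 3)

r r r r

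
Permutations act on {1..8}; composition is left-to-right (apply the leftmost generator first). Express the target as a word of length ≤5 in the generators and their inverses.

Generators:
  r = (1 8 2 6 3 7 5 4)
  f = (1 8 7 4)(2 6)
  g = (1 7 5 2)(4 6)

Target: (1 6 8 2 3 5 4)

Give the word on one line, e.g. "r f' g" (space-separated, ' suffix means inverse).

r r f'

  after r: (1 8 2 6 3 7 5 4)
  after r: (1 2 3 5)(4 8 6 7)
  after f': (1 6 8 2 3 5 4)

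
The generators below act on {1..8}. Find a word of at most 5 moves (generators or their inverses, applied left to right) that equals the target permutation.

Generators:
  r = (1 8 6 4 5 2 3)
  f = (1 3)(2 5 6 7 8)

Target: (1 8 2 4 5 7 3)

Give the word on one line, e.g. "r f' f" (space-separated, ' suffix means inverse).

  after f: (1 3)(2 5 6 7 8)
  after r': (1 2 4 6 7)(5 8)
  after f': (1 8 2 4 5 7 3)

f r' f'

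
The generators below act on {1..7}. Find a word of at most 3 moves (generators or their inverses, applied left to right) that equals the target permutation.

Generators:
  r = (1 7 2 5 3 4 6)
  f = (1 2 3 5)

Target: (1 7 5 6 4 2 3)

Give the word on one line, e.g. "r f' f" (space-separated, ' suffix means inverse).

f r' f'

  after f: (1 2 3 5)
  after r': (1 7)(2 5 6 4 3)
  after f': (1 7 5 6 4 2 3)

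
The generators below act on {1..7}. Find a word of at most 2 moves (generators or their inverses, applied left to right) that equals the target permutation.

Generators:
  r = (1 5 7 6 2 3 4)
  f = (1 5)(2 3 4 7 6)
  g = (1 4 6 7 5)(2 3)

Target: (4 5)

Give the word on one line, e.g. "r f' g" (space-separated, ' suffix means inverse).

  after r: (1 5 7 6 2 3 4)
  after f': (4 5)

r f'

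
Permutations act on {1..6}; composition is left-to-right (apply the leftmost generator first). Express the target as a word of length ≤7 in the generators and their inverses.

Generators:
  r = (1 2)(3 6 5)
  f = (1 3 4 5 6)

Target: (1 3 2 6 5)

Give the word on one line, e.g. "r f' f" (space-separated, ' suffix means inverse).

f f r' f r

  after f: (1 3 4 5 6)
  after f: (1 4 6 3 5)
  after r': (1 4 3 6 5 2)
  after f: (1 5 2 3)
  after r: (1 3 2 6 5)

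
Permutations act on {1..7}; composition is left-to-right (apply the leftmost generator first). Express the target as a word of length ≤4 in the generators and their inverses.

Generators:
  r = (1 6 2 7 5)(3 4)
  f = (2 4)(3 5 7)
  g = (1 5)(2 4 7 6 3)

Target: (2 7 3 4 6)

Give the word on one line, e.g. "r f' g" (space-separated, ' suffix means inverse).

  after g: (1 5)(2 4 7 6 3)
  after g: (2 7 3 4 6)

g g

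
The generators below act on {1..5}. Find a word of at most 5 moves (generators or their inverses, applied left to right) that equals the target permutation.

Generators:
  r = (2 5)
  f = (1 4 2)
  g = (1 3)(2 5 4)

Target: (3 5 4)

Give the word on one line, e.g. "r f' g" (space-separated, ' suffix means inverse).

  after r: (2 5)
  after g: (1 3)(2 4)
  after f: (1 3 4)
  after g: (2 5 4 3)
  after r: (3 5 4)

r g f g r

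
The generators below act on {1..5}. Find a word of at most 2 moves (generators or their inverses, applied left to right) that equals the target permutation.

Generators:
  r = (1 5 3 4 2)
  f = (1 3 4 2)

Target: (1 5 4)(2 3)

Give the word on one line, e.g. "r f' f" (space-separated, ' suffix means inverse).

  after r: (1 5 3 4 2)
  after f: (1 5 4)(2 3)

r f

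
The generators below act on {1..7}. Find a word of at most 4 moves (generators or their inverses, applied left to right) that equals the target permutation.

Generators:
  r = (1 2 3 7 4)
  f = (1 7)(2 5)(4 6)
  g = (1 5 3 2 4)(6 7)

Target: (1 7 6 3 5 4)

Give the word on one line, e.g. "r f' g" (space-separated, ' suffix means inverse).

g' r'

  after g': (1 4 2 3 5)(6 7)
  after r': (1 7 6 3 5 4)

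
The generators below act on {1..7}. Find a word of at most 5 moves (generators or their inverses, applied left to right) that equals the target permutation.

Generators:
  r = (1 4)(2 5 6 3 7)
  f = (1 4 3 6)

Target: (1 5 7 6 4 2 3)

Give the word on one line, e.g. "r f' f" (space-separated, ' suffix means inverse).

f f r' r'

  after f: (1 4 3 6)
  after f: (1 3)(4 6)
  after r': (1 6)(2 7 3 4 5)
  after r': (1 5 7 6 4 2 3)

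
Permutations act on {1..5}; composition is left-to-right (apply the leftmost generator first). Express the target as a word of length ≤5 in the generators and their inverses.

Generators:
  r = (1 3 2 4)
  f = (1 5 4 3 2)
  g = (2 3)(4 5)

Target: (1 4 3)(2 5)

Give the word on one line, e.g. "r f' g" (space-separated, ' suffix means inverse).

  after f: (1 5 4 3 2)
  after f: (1 4 2 5 3)
  after f: (1 3 5 2 4)
  after g': (1 2 5 3 4)
  after r: (1 4 3)(2 5)

f f f g' r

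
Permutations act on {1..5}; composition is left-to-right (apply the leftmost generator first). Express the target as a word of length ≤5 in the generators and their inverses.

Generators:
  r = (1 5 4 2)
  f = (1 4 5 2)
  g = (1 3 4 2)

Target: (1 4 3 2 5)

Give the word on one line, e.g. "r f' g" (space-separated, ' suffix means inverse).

r' f' g' f'

  after r': (1 2 4 5)
  after f': (1 5 2)
  after g': (1 5 4 3)
  after f': (1 4 3 2 5)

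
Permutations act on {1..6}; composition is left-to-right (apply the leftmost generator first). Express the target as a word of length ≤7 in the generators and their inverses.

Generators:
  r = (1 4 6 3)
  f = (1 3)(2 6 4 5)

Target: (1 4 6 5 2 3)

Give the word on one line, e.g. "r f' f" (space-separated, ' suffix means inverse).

  after f': (1 3)(2 5 4 6)
  after r: (2 5 6)(3 4)
  after f': (1 3 6 5 2 4)
  after r: (2 6 5)
  after r: (1 4 6 5 2 3)

f' r f' r r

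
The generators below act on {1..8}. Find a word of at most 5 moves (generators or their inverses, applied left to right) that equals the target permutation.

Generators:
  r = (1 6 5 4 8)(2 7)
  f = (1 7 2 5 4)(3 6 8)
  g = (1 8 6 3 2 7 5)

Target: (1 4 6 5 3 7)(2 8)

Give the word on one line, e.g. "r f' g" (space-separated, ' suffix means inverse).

  after r': (1 8 4 5 6)(2 7)
  after g: (1 6 8 4)(2 5 3)
  after r: (1 5 3 7 2 4 6)
  after f: (1 4 8 3 2)(5 6 7)
  after g: (1 4 6 5 3 7)(2 8)

r' g r f g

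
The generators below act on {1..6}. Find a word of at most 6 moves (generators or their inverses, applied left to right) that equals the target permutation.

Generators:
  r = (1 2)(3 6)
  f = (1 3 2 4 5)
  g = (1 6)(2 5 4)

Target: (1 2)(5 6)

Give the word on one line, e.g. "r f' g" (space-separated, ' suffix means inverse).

f' g r g

  after f': (1 5 4 2 3)
  after g: (1 4 5 2 3 6)
  after r: (1 4 5)(2 6)
  after g: (1 2)(5 6)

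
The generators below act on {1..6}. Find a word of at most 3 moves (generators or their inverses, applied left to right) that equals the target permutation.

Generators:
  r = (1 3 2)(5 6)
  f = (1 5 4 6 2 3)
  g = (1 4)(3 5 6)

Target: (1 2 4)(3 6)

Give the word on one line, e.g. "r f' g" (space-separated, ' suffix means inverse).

f g f

  after f: (1 5 4 6 2 3)
  after g: (1 6 2 5)(3 4)
  after f: (1 2 4)(3 6)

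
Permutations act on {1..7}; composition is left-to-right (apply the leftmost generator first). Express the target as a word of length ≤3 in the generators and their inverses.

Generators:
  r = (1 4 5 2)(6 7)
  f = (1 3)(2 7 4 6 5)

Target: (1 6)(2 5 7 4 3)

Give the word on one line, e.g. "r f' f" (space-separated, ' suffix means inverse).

  after r': (1 2 5 4)(6 7)
  after f: (1 7 5 6 4 3)
  after r': (1 6)(2 5 7 4 3)

r' f r'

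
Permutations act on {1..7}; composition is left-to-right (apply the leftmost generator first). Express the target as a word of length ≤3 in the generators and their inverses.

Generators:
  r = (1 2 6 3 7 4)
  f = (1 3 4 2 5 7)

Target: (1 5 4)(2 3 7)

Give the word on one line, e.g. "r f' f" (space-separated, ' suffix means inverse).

  after f': (1 7 5 2 4 3)
  after f': (1 5 4)(2 3 7)

f' f'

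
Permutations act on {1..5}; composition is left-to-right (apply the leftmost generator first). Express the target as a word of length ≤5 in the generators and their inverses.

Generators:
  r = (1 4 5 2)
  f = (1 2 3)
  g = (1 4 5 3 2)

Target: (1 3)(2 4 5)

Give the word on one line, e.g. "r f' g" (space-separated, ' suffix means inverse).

r r f r g'

  after r: (1 4 5 2)
  after r: (1 5)(2 4)
  after f: (1 5 2 4 3)
  after r: (1 2 5)(3 4)
  after g': (1 3)(2 4 5)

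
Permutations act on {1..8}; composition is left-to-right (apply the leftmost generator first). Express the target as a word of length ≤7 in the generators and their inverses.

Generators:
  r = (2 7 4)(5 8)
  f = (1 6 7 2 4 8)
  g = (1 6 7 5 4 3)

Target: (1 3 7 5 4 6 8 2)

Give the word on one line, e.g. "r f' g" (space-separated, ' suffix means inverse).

r g' r' r' f'

  after r: (2 7 4)(5 8)
  after g': (1 3 4 2 6)(5 8 7)
  after r': (1 3 7 8 2 6)
  after r': (1 3 2 6)(4 7 5 8)
  after f': (1 3 7 5 4 6 8 2)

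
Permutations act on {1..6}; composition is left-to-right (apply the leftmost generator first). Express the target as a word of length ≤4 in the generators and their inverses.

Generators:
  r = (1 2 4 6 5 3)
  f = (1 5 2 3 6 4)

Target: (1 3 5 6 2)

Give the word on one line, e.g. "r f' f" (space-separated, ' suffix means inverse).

r f

  after r: (1 2 4 6 5 3)
  after f: (1 3 5 6 2)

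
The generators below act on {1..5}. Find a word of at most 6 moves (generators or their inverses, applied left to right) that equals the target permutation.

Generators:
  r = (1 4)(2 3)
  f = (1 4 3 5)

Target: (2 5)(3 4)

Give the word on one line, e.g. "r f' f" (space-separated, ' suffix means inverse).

f f f r' f

  after f: (1 4 3 5)
  after f: (1 3)(4 5)
  after f: (1 5 3 4)
  after r': (1 5 2 3)
  after f: (2 5)(3 4)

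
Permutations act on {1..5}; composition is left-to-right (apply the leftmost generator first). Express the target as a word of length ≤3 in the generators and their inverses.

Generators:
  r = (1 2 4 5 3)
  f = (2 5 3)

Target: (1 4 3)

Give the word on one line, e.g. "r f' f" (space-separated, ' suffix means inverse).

r' f r

  after r': (1 3 5 4 2)
  after f: (1 2)(4 5)
  after r: (1 4 3)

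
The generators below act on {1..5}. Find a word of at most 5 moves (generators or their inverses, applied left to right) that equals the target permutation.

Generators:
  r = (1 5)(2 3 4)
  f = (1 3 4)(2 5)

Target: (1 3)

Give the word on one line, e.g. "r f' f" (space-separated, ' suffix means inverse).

r' f f f r

  after r': (1 5)(2 4 3)
  after f: (1 2)(3 5)
  after f: (1 5 4)(2 3)
  after f: (1 2 4 3 5)
  after r: (1 3)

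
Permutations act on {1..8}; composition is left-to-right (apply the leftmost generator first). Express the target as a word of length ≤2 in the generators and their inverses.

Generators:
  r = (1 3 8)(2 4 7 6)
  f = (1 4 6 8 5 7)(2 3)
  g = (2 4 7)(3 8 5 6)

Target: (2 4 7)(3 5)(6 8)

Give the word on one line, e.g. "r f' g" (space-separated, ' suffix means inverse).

  after g': (2 7 4)(3 6 5 8)
  after g': (2 4 7)(3 5)(6 8)

g' g'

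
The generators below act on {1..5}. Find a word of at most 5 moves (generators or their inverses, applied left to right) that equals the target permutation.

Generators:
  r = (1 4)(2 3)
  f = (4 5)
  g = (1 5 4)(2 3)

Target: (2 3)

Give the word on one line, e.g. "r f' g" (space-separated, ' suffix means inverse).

g' f' r' f' r

  after g': (1 4 5)(2 3)
  after f': (1 5)(2 3)
  after r': (1 5 4)
  after f': (1 4)
  after r: (2 3)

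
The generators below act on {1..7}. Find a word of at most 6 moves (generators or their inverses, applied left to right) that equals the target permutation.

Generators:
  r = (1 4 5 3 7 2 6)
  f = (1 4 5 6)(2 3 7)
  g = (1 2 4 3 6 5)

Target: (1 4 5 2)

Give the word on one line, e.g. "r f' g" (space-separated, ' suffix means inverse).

  after f: (1 4 5 6)(2 3 7)
  after f: (1 5)(2 7 3)(4 6)
  after r: (1 3 6 5 4)
  after g': (1 4 5 2)

f f r g'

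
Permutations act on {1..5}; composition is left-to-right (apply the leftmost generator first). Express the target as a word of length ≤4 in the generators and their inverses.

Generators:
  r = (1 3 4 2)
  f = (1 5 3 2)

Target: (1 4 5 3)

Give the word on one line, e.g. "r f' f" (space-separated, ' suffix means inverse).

r' f' r

  after r': (1 2 4 3)
  after f': (1 3 2 4 5)
  after r: (1 4 5 3)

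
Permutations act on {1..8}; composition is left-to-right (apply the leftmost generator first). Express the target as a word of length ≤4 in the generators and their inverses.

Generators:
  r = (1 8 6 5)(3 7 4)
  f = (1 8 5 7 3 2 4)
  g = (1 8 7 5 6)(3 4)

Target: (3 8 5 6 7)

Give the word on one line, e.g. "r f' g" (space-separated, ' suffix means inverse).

  after r: (1 8 6 5)(3 7 4)
  after g': (3 8 5 6 7)

r g'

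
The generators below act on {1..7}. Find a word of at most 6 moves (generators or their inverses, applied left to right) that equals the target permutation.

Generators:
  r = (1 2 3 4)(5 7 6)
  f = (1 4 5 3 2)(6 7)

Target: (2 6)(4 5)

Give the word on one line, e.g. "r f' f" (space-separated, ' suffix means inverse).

  after f: (1 4 5 3 2)(6 7)
  after r': (1 3)(2 4 6 5)
  after f: (1 2 5)(3 4 7 6)
  after r': (2 6)(4 5)

f r' f r'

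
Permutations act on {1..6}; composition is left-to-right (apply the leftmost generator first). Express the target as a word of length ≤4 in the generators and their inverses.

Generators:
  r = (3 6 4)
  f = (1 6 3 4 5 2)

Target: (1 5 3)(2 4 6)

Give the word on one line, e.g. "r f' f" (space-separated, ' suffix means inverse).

f' f'

  after f': (1 2 5 4 3 6)
  after f': (1 5 3)(2 4 6)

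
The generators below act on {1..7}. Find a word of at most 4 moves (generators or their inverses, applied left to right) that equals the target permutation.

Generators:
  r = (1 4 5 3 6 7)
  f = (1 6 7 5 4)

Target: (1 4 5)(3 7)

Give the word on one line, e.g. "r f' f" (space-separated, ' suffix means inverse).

  after f': (1 4 5 7 6)
  after r': (3 5 6 7)
  after f': (1 4 5)(3 7)

f' r' f'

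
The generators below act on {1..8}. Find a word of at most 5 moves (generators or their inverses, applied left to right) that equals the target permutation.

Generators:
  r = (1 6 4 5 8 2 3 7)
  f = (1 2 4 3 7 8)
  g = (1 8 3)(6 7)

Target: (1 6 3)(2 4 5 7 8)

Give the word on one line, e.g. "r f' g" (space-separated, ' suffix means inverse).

f r' f r

  after f: (1 2 4 3 7 8)
  after r': (1 8 7 5 4 2 6)
  after f: (2 6)(3 7 5)
  after r: (1 6 3)(2 4 5 7 8)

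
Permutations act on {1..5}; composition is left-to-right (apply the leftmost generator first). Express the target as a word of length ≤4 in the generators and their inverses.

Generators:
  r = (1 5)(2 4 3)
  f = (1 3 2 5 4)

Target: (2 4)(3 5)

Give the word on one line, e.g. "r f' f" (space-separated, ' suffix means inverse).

f r f r'

  after f: (1 3 2 5 4)
  after r: (1 2)(3 4 5)
  after f: (1 5 2 3)
  after r': (2 4)(3 5)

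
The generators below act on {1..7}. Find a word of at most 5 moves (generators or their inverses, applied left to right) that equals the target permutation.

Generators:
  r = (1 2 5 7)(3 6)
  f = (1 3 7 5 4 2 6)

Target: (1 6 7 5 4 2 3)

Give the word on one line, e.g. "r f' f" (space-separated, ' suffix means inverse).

r' f' r'

  after r': (1 7 5 2)(3 6)
  after f': (1 3 2 6)(4 5)
  after r': (1 6 7 5 4 2 3)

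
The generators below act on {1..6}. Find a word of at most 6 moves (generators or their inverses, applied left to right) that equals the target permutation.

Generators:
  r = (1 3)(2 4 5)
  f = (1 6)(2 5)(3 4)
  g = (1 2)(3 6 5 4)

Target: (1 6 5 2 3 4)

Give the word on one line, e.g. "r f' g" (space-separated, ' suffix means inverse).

g' f g' f' f'

  after g': (1 2)(3 4 5 6)
  after f: (1 5)(2 6 4)
  after g': (1 6 5 2 3 4)
  after f': (2 4 6)
  after f': (1 6 5 2 3 4)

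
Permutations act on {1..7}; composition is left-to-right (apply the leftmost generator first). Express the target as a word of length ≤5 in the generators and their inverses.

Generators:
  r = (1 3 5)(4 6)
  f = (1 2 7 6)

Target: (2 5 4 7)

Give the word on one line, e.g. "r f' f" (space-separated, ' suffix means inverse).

r f' r'

  after r: (1 3 5)(4 6)
  after f': (1 3 5 6 4 7 2)
  after r': (2 5 4 7)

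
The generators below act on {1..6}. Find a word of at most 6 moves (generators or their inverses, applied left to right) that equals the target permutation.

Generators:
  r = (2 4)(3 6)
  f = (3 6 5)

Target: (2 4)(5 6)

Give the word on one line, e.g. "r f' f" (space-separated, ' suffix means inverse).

  after r': (2 4)(3 6)
  after f': (2 4)(5 6)
  after r: (3 6 5)
  after r: (2 4)(5 6)

r' f' r r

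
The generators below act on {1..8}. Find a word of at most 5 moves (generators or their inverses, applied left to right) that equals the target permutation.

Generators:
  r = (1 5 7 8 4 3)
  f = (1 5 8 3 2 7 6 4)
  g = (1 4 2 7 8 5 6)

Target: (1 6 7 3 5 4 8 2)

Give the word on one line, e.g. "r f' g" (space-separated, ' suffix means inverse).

f g' f' r' g'

  after f: (1 5 8 3 2 7 6 4)
  after g': (1 8 3 4 6)(5 7)
  after f': (1 5 2 3 6 4 7)
  after r': (2 4 5)(3 6 8 7)
  after g': (1 6 7 3 5 4 8 2)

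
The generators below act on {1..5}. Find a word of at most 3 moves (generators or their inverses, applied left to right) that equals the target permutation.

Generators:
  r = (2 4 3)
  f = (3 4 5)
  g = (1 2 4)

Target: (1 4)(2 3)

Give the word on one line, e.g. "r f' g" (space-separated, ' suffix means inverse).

g r

  after g: (1 2 4)
  after r: (1 4)(2 3)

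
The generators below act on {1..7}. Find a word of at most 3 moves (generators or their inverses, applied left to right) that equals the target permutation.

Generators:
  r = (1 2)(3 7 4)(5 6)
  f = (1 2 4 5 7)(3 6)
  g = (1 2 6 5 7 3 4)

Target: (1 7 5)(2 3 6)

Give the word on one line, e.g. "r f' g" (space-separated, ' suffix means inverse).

g' g' r

  after g': (1 4 3 7 5 6 2)
  after g': (1 3 5 2 4 7 6)
  after r: (1 7 5)(2 3 6)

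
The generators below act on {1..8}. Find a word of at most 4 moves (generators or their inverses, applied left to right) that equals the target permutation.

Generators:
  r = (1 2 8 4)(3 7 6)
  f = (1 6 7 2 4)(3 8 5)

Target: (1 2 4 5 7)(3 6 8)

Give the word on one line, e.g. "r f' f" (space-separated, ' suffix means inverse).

  after f: (1 6 7 2 4)(3 8 5)
  after r: (1 3 4 2)(5 7 8)
  after r: (1 7 4 8 5 6 3)
  after f: (1 2 4 5 7)(3 6 8)

f r r f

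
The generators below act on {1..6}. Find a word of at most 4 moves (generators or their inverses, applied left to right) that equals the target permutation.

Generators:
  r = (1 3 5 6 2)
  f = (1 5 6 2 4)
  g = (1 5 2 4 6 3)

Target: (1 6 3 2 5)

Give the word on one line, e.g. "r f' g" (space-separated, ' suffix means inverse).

r' r'

  after r': (1 2 6 5 3)
  after r': (1 6 3 2 5)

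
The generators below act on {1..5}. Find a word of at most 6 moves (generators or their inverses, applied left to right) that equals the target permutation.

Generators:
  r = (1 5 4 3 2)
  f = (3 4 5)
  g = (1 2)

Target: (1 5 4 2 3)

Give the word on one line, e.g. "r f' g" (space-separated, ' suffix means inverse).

r r g' f g

  after r: (1 5 4 3 2)
  after r: (1 4 2 5 3)
  after g': (1 4)(2 5 3)
  after f: (1 5 4)(2 3)
  after g: (1 5 4 2 3)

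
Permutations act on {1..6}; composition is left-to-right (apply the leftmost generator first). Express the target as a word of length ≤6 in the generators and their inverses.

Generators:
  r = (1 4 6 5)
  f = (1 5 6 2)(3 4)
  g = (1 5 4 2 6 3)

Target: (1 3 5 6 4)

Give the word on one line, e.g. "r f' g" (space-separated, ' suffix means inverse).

f r g' f' f'

  after f: (1 5 6 2)(3 4)
  after r: (2 4 3 6)
  after g': (1 3 2 5)(4 6)
  after f': (1 4 5 2)(3 6)
  after f': (1 3 5 6 4)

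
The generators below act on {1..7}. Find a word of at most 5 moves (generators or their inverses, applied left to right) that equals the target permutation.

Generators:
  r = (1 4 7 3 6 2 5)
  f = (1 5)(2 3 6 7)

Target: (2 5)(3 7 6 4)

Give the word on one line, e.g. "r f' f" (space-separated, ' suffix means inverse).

r f' r'

  after r: (1 4 7 3 6 2 5)
  after f': (1 4 6 7 2)
  after r': (2 5)(3 7 6 4)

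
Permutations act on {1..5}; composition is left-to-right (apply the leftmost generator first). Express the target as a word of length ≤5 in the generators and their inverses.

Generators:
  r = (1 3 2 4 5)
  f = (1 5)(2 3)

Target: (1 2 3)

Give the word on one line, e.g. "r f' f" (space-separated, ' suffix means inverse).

f' r' r' f r

  after f': (1 5)(2 3)
  after r': (1 4 2)
  after r': (1 2 5 4 3)
  after f: (1 3 5 4 2)
  after r: (1 2 3)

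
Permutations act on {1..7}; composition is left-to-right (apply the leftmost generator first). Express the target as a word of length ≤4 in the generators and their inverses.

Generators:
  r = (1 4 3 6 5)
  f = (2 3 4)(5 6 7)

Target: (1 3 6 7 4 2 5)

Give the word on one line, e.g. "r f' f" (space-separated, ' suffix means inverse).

  after f: (2 3 4)(5 6 7)
  after r: (1 4 2 6 7)
  after r: (1 3 6 7 4 2 5)

f r r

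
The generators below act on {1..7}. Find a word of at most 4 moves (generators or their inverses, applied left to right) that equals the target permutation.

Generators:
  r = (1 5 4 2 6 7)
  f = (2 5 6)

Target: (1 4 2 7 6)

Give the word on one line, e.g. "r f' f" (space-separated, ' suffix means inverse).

r r f' f'

  after r: (1 5 4 2 6 7)
  after r: (1 4 6)(2 7 5)
  after f': (1 4 5 6)(2 7)
  after f': (1 4 2 7 6)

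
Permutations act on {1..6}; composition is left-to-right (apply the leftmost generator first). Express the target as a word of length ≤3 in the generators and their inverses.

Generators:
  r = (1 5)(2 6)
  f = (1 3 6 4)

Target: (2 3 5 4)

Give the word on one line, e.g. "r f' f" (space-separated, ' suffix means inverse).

  after r': (1 5)(2 6)
  after f': (1 5 4 6 2 3)
  after r': (2 3 5 4)

r' f' r'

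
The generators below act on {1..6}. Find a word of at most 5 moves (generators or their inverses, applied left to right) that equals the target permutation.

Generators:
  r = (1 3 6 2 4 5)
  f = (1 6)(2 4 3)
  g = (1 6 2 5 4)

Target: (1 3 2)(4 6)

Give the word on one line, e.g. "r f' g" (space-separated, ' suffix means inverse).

r' g' r' r' g

  after r': (1 5 4 2 6 3)
  after g': (1 2)(3 4 6)
  after r': (1 6)(2 5 4 3)
  after r': (1 3 6 5 2 4)
  after g: (1 3 2)(4 6)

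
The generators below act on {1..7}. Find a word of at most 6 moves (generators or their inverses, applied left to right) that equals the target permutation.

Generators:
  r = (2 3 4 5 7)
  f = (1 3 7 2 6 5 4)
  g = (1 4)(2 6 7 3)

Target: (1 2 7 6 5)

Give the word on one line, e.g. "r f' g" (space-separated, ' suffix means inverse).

g r' g' g' g'

  after g: (1 4)(2 6 7 3)
  after r': (1 3 7 2 6 5 4)
  after g': (1 7 3 6 5)
  after g': (1 6 5 4)(2 3)
  after g': (1 2 7 6 5)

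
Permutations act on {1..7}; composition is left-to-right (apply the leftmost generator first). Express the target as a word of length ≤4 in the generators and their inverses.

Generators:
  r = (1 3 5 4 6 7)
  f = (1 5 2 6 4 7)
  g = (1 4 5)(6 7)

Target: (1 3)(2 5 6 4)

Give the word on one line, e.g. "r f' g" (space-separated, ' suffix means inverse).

r f'

  after r: (1 3 5 4 6 7)
  after f': (1 3)(2 5 6 4)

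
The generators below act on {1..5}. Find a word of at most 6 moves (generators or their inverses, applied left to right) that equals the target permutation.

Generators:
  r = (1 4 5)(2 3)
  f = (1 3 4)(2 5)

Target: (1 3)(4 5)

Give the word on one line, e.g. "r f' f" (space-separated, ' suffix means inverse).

  after f': (1 4 3)(2 5)
  after f': (1 3 4)
  after r: (1 2 3 5)
  after r: (1 3)(4 5)

f' f' r r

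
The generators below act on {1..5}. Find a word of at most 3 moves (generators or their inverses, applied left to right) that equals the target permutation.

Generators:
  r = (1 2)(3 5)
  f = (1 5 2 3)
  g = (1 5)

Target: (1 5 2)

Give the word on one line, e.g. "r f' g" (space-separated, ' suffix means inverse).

r' g f'

  after r': (1 2)(3 5)
  after g: (1 2 5 3)
  after f': (1 5 2)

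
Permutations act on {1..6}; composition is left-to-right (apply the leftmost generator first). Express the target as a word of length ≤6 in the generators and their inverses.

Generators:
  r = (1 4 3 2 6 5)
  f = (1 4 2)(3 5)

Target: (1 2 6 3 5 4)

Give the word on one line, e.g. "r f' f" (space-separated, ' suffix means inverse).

f' r' f f r

  after f': (1 2 4)(3 5)
  after r': (1 3 6 2)(4 5)
  after f: (1 5 2 4 3 6)
  after f: (1 3 6 4 5)
  after r: (1 2 6 3 5 4)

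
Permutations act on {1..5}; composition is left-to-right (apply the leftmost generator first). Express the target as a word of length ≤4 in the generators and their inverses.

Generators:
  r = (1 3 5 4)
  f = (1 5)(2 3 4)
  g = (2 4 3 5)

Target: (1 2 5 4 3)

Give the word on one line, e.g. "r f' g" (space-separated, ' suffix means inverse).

g' r' g' r'

  after g': (2 5 3 4)
  after r': (1 4 2 3 5)
  after g': (1 2 4 5)
  after r': (1 2 5 4 3)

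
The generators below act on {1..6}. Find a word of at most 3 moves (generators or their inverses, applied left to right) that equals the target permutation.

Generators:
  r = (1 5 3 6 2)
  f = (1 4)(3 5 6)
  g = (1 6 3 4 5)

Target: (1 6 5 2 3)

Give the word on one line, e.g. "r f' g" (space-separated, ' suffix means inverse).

r' r'

  after r': (1 2 6 3 5)
  after r': (1 6 5 2 3)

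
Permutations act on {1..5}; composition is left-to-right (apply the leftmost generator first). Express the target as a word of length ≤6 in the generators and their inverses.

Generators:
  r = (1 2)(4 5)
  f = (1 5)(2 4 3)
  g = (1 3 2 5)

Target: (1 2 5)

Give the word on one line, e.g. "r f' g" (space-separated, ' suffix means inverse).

r g f' r'

  after r: (1 2)(4 5)
  after g: (1 5 4)(2 3)
  after f': (2 4 5)
  after r': (1 2 5)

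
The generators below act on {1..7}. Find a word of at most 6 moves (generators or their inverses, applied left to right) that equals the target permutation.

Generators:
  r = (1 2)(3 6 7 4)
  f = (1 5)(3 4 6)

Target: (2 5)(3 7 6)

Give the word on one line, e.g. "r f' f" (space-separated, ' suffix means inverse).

  after r': (1 2)(3 4 7 6)
  after f: (1 2 5)(3 6 4 7)
  after r': (2 5)(4 6 7)
  after r': (1 2 5)(3 4)
  after r': (2 5)(3 7 6)

r' f r' r' r'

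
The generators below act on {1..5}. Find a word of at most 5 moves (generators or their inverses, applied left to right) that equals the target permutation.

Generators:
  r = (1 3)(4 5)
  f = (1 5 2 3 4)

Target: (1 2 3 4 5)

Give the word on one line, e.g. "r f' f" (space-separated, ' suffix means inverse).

  after f: (1 5 2 3 4)
  after r': (1 4 3 5 2)
  after f': (1 3)(2 4)
  after f': (1 2 3 4 5)

f r' f' f'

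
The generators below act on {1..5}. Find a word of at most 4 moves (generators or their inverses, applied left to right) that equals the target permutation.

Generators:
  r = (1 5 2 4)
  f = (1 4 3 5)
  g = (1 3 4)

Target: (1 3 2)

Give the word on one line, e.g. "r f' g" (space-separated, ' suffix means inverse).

f f r' r'

  after f: (1 4 3 5)
  after f: (1 3)(4 5)
  after r': (1 3 4)(2 5)
  after r': (1 3 2)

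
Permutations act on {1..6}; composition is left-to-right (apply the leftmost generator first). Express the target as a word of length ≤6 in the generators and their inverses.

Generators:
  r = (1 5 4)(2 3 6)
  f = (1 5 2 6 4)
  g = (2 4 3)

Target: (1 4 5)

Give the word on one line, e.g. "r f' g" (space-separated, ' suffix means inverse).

r f' r g r

  after r: (1 5 4)(2 3 6)
  after f': (2 3)(5 6)
  after r: (1 5 2 6 4)
  after g: (1 5 4)(2 6 3)
  after r: (1 4 5)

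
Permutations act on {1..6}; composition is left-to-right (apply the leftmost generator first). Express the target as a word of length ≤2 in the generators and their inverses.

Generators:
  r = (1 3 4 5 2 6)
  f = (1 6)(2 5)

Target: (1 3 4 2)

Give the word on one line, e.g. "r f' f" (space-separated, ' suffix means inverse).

r f

  after r: (1 3 4 5 2 6)
  after f: (1 3 4 2)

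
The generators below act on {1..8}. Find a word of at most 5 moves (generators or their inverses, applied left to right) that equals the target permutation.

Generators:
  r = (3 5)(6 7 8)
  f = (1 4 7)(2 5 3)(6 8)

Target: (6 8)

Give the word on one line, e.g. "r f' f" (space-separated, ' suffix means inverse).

f f f

  after f: (1 4 7)(2 5 3)(6 8)
  after f: (1 7 4)(2 3 5)
  after f: (6 8)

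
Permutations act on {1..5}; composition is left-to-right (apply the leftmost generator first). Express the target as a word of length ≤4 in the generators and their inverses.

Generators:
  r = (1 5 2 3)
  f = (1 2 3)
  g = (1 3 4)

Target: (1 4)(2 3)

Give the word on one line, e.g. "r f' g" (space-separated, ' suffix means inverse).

  after f': (1 3 2)
  after g: (1 4)(2 3)

f' g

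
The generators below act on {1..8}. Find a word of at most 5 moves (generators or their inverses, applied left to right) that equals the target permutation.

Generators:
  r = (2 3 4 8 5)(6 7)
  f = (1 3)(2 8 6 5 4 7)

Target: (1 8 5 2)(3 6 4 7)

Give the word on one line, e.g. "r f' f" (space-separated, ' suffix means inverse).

  after r: (2 3 4 8 5)(6 7)
  after f: (1 3 7 5 8 4 6 2)
  after r': (1 2)(3 6 5 4 7 8)
  after r': (1 5 3 7 4 6 8 2)
  after r': (1 8 5 2)(3 6 4 7)

r f r' r' r'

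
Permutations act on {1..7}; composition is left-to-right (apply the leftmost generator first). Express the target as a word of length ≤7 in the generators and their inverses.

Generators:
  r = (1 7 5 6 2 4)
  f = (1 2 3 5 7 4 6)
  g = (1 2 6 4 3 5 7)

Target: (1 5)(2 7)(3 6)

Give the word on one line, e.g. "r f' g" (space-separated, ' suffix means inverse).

  after g: (1 2 6 4 3 5 7)
  after r: (1 4 3 6)
  after r: (2 4 3)(5 6 7)
  after r: (1 7 6 5 2)(3 4)
  after g': (1 5)(2 7)(3 6)

g r r r g'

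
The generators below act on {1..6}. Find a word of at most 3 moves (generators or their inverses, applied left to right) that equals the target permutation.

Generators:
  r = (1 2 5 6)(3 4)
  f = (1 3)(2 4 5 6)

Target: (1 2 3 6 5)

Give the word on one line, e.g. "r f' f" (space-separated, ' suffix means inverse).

f' r f'

  after f': (1 3)(2 6 5 4)
  after r: (1 4 5 3 2)
  after f': (1 2 3 6 5)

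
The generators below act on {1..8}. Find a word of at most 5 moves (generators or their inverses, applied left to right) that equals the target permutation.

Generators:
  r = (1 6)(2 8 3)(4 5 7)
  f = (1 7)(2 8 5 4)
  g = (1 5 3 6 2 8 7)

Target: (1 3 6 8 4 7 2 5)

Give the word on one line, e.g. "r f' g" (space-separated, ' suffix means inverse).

  after r': (1 6)(2 3 8)(4 7 5)
  after f': (1 6 7 8 4)(2 3)
  after g': (1 3 6 8 4 7 2 5)

r' f' g'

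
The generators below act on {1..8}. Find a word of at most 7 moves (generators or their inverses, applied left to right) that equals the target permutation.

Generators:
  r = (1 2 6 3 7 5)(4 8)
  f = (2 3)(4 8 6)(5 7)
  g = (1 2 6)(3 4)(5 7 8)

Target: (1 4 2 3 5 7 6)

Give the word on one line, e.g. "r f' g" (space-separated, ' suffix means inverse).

  after f': (2 3)(4 6 8)(5 7)
  after g: (1 2 4)(3 6 5 8)
  after r: (1 6)(2 8 7 5 4)
  after r: (1 3 7)(2 4 6)(5 8)
  after g': (1 4 2 3 5 7 6)

f' g r r g'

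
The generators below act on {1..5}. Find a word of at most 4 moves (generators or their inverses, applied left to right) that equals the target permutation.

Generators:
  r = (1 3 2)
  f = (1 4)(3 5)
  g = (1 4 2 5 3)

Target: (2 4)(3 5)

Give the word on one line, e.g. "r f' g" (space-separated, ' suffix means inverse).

r g

  after r: (1 3 2)
  after g: (2 4)(3 5)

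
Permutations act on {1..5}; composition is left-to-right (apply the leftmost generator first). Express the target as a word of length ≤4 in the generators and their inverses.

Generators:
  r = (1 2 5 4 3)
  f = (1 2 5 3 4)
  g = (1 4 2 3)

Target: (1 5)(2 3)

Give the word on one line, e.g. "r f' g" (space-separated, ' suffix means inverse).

f' r'

  after f': (1 4 3 5 2)
  after r': (1 5)(2 3)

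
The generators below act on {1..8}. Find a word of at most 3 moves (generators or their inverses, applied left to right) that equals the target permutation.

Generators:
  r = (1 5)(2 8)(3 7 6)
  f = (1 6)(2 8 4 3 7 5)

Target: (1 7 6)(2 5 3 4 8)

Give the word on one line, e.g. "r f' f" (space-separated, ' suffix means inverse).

  after f': (1 6)(2 5 7 3 4 8)
  after r: (1 3 4 2)(5 6)
  after r: (1 7 6)(2 5 3 4 8)

f' r r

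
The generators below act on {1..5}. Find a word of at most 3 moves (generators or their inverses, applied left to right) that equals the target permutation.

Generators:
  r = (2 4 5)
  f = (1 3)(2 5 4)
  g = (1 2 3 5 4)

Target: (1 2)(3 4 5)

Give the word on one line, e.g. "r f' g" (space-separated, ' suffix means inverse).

f' r' g'

  after f': (1 3)(2 4 5)
  after r': (1 3)
  after g': (1 2)(3 4 5)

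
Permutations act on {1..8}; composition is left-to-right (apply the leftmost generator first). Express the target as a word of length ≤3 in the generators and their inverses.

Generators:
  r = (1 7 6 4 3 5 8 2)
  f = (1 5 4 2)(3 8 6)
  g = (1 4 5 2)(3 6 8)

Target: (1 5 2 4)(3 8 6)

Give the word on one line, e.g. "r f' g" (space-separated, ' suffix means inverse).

  after g: (1 4 5 2)(3 6 8)
  after f: (1 2 5)
  after g': (1 5 2 4)(3 8 6)

g f g'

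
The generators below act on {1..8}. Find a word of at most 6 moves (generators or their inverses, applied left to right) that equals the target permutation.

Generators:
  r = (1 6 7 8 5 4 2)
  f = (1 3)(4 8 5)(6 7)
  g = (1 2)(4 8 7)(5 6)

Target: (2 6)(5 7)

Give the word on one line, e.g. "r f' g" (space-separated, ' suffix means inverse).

  after g: (1 2)(4 8 7)(5 6)
  after f': (1 2 3)(5 7)(6 8)
  after f': (1 2)(4 5 6)(7 8)
  after r: (2 6)(5 7)

g f' f' r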